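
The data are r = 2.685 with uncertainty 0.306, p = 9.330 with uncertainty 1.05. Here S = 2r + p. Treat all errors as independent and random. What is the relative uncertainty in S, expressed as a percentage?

Absolute uncertainties add in quadrature for a linear combination:
  (2·δr)² = 0.375;  (δp)² = 1.10
δS = √(1.48) = 1.22
S = 14.70, so δS/S = 1.22/14.70 = 0.0827.

8.27%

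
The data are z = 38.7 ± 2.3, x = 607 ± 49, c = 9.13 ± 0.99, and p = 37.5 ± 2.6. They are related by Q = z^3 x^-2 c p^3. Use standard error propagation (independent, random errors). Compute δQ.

Relative error in a monomial: (δQ/Q)² = Σ (nᵢ · δxᵢ/xᵢ)².
  (3·δz/z)² = (3×0.0594)² = 0.0318;  (-2·δx/x)² = (-2×0.0807)² = 0.0261;  (1·δc/c)² = (1×0.108)² = 0.0118;  (3·δp/p)² = (3×0.0693)² = 0.0433
δQ/Q = √(0.113) = 0.336
Q = 75700, so δQ = 0.336 × 75700 = 25400.

25400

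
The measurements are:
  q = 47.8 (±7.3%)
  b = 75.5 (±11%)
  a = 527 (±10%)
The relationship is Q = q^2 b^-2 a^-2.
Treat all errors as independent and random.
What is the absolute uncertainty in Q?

4.78e-07

Relative error in a monomial: (δQ/Q)² = Σ (nᵢ · δxᵢ/xᵢ)².
  (2·δq/q)² = (2×0.0730)² = 0.0213;  (-2·δb/b)² = (-2×0.110)² = 0.0484;  (-2·δa/a)² = (-2×0.100)² = 0.0400
δQ/Q = √(0.110) = 0.331
Q = 1.44e-06, so δQ = 0.331 × 1.44e-06 = 4.78e-07.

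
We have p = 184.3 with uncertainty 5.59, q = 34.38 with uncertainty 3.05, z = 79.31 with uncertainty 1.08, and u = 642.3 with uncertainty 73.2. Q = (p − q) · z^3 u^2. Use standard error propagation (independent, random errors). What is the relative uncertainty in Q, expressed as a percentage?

23.5%

Let w = p − q = 149.9. δw = √(δp² + δq²) = √(31.2 + 9.30) = 6.37, so δw/w = 0.0425.
Q is then a monomial in w, z, u:
δQ/Q = √((δw/w)² + (3·δz/z)² + (2·δu/u)²) = √(0.00180 + 0.00167 + 0.0520) = 0.235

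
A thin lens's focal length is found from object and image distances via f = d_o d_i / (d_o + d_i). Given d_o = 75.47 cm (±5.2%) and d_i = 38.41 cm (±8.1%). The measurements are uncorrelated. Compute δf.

1.44 cm

∂f/∂d_o = (d_i/(d_o+d_i))² = 0.114;  ∂f/∂d_i = (d_o/(d_o+d_i))² = 0.439
δf = √((∂f/∂d_o · δd_o)² + (∂f/∂d_i · δd_i)²) = √(0.199 + 1.87) = 1.44 cm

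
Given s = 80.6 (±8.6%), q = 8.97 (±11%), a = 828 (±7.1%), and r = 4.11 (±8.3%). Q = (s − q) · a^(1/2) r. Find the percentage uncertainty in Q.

13.3%

Let u = s − q = 71.6. δu = √(δs² + δq²) = √(48.0 + 0.974) = 7.00, so δu/u = 0.0977.
Q is then a monomial in u, a, r:
δQ/Q = √((δu/u)² + (½·δa/a)² + (1·δr/r)²) = √(0.00955 + 0.00126 + 0.00689) = 0.133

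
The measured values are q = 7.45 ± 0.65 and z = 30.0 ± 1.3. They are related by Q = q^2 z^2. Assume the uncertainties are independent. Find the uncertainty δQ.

9730

Products/powers → add relative errors in quadrature, weighted by exponent:
  (2·δq/q)² = (2×0.0872)² = 0.0304;  (2·δz/z)² = (2×0.0433)² = 0.00751
δQ/Q = √(0.0380) = 0.195
Q = 50000, so δQ = 0.195 × 50000 = 9730.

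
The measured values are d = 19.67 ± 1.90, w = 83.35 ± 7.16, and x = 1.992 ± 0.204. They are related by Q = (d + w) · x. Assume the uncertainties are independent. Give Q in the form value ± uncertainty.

Let u = d + w = 103.0. δu = √(δd² + δw²) = √(3.61 + 51.3) = 7.41, so δu/u = 0.0719.
Q is then a monomial in u, x:
δQ/Q = √((δu/u)² + (1·δx/x)²) = √(0.00517 + 0.0105) = 0.125
Q = 205.2, so δQ = 0.125 × 205.2 = 25.7.

205.2 ± 25.7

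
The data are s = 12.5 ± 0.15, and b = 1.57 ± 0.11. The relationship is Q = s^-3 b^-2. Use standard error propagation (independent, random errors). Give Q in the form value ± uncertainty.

For a monomial Q ∝ s^-3, b^-2, fractional errors add in quadrature:
  (-3·δs/s)² = (-3×0.0120)² = 0.00130;  (-2·δb/b)² = (-2×0.0701)² = 0.0196
δQ/Q = √(0.0209) = 0.145
Q = 0.000208, so δQ = 0.145 × 0.000208 = 3.01e-05.

(2.08 ± 0.301) × 10^-4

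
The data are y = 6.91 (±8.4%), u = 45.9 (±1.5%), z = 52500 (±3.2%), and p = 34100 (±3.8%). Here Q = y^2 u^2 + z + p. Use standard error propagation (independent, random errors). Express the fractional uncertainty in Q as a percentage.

Let w = y^2·u^2 = 1.01e+05. δw/w = √((2·δy/y)² + (2·δu/u)²) = √(0.0282 + 0.000900) = 0.171, so δw = 17200.
Q = w + z + p: δQ = √(δw² + δz² + δp²) = √(2.95e+08 + 2.82e+06 + 1.68e+06) = 17300
Q = 1.87e+05, so δQ/Q = 17300/1.87e+05 = 0.0924.

9.24%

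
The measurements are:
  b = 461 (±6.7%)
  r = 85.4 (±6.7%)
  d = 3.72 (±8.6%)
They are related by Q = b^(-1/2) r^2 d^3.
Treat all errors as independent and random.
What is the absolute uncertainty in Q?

Relative error in a monomial: (δQ/Q)² = Σ (nᵢ · δxᵢ/xᵢ)².
  (−½·δb/b)² = (-0.5×0.0670)² = 0.00112;  (2·δr/r)² = (2×0.0670)² = 0.0180;  (3·δd/d)² = (3×0.0860)² = 0.0666
δQ/Q = √(0.0856) = 0.293
Q = 17500, so δQ = 0.293 × 17500 = 5120.

5120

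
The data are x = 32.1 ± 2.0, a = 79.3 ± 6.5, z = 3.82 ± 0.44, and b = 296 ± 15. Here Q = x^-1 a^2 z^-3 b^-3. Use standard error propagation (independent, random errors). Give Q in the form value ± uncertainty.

(1.36 ± 0.564) × 10^-7

For a monomial Q ∝ x^-1, a^2, z^-3, b^-3, fractional errors add in quadrature:
  (-1·δx/x)² = (-1×0.0623)² = 0.00388;  (2·δa/a)² = (2×0.0820)² = 0.0269;  (-3·δz/z)² = (-3×0.115)² = 0.119;  (-3·δb/b)² = (-3×0.0507)² = 0.0231
δQ/Q = √(0.173) = 0.416
Q = 1.36e-07, so δQ = 0.416 × 1.36e-07 = 5.64e-08.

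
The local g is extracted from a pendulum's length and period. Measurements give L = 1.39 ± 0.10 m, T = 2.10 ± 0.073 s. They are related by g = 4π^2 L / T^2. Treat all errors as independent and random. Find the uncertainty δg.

1.24 m/s^2

Products/powers → add relative errors in quadrature, weighted by exponent:
  (1·δL/L)² = (1×0.0719)² = 0.00518;  (-2·δT/T)² = (-2×0.0348)² = 0.00483
δg/g = √(0.0100) = 0.100
g = 12.4 m/s^2, so δg = 0.100 × 12.4 = 1.24 m/s^2.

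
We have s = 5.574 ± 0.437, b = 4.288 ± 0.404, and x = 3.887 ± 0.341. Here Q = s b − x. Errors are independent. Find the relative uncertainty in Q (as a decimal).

0.147

Let p = s·b = 23.90. δp/p = √((1·δs/s)² + (1·δb/b)²) = √(0.00615 + 0.00888) = 0.123, so δp = 2.93.
Q = p − x: δQ = √(δp² + δx²) = √(8.58 + 0.116) = 2.95
Q = 20.01, so δQ/Q = 2.95/20.01 = 0.147.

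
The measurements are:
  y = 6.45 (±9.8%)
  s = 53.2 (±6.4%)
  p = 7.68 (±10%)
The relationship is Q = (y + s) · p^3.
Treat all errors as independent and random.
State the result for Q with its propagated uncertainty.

27000 ± 8260

Let u = y + s = 59.7. δu = √(δy² + δs²) = √(0.400 + 11.6) = 3.46, so δu/u = 0.0581.
Q is then a monomial in u, p:
δQ/Q = √((δu/u)² + (3·δp/p)²) = √(0.00337 + 0.0900) = 0.306
Q = 27000, so δQ = 0.306 × 27000 = 8260.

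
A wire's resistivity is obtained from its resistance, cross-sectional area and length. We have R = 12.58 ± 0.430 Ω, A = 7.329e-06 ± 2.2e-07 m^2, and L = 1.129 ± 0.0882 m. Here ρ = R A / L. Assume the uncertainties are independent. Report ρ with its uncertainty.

Relative error in a monomial: (δρ/ρ)² = Σ (nᵢ · δxᵢ/xᵢ)².
  (1·δR/R)² = (1×0.0342)² = 0.00117;  (1·δA/A)² = (1×0.0300)² = 0.000901;  (-1·δL/L)² = (-1×0.0781)² = 0.00610
δρ/ρ = √(0.00817) = 0.0904
ρ = 8.166e-05 Ω·m, so δρ = 0.0904 × 8.166e-05 = 7.38e-06 Ω·m.

(8.166 ± 0.738) × 10^-5 Ω·m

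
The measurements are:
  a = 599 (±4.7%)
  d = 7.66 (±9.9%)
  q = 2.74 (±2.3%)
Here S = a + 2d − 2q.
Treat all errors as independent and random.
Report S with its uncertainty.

609 ± 28.2

Absolute uncertainties add in quadrature for a linear combination:
  (δa)² = 793;  (2·δd)² = 2.30;  (2·δq)² = 0.0159
δS = √(795) = 28.2
S = 609.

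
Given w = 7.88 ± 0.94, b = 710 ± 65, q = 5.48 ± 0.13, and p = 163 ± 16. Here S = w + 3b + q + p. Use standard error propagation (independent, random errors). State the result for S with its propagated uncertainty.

Each term contributes (cᵢ δxᵢ)² to (δS)²:
  (δw)² = 0.884;  (3·δb)² = 38000;  (δq)² = 0.0169;  (δp)² = 256
δS = √(38300) = 196
S = 2310.

2310 ± 196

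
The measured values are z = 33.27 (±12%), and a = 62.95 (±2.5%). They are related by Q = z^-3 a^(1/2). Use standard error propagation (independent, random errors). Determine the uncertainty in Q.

Since Q is a product/quotient, work with relative uncertainties:
  (-3·δz/z)² = (-3×0.120)² = 0.130;  (½·δa/a)² = (0.5×0.0250)² = 0.000156
δQ/Q = √(0.130) = 0.360
Q = 0.0002154, so δQ = 0.360 × 0.0002154 = 7.76e-05.

7.76e-05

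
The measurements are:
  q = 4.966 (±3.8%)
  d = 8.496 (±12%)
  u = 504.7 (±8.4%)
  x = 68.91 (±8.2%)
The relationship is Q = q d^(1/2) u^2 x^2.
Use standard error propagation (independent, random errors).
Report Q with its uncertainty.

(1.751 ± 0.429) × 10^10

Products/powers → add relative errors in quadrature, weighted by exponent:
  (1·δq/q)² = (1×0.0380)² = 0.00144;  (½·δd/d)² = (0.5×0.120)² = 0.00360;  (2·δu/u)² = (2×0.0840)² = 0.0282;  (2·δx/x)² = (2×0.0820)² = 0.0269
δQ/Q = √(0.0602) = 0.245
Q = 1.751e+10, so δQ = 0.245 × 1.751e+10 = 4.29e+09.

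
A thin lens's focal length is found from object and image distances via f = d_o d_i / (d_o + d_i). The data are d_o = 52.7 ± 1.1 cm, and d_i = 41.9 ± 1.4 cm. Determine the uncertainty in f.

0.485 cm

∂f/∂d_o = (d_i/(d_o+d_i))² = 0.196;  ∂f/∂d_i = (d_o/(d_o+d_i))² = 0.310
δf = √((∂f/∂d_o · δd_o)² + (∂f/∂d_i · δd_i)²) = √(0.0466 + 0.189) = 0.485 cm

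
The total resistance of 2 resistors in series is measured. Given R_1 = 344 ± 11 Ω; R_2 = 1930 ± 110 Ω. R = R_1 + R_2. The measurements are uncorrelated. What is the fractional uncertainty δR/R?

For a sum/difference, combine absolute errors in quadrature:
  (δR_1)² = 121;  (δR_2)² = 12100
δR = √(12200) = 111 Ω
R = 2270 Ω, so δR/R = 111/2270 = 0.0486.

0.0486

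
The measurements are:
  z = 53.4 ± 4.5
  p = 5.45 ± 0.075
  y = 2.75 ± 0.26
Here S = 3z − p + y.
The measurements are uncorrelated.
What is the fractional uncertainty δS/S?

0.0857

Absolute uncertainties add in quadrature for a linear combination:
  (3·δz)² = 182;  (δp)² = 0.00562;  (δy)² = 0.0676
δS = √(182) = 13.5
S = 158, so δS/S = 13.5/158 = 0.0857.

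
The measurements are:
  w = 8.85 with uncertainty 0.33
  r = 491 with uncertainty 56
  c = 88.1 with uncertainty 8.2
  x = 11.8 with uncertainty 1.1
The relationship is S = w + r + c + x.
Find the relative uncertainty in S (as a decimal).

0.0944

S is a linear combination, so absolute uncertainties add in quadrature:
  (δw)² = 0.109;  (δr)² = 3140;  (δc)² = 67.2;  (δx)² = 1.21
δS = √(3200) = 56.6
S = 600, so δS/S = 56.6/600 = 0.0944.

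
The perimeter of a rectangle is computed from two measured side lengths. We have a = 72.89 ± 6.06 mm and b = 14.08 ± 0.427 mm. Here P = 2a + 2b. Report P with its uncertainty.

Absolute uncertainties add in quadrature for a linear combination:
  (2·δa)² = 147;  (2·δb)² = 0.729
δP = √(148) = 12.2 mm
P = 173.9 mm.

173.9 ± 12.2 mm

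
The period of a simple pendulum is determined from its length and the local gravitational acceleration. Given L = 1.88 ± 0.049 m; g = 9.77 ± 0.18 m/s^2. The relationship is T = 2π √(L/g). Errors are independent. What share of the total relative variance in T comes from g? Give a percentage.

33.3%

(δT/T)² = (½·δL/L)² + (−½·δg/g)²
  L term: (0.5×0.0261)² = 0.000170
  g term: (-0.5×0.0184)² = 8.49e-05
Total = 0.000255. Share from g = 8.49e-05/0.000255 = 0.333.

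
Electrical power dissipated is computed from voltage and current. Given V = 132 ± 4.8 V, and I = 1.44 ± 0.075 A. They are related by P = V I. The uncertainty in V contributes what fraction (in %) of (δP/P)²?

(δP/P)² = (1·δV/V)² + (1·δI/I)²
  V term: (1×0.0364)² = 0.00132
  I term: (1×0.0521)² = 0.00271
Total = 0.00403. Share from V = 0.00132/0.00403 = 0.328.

32.8%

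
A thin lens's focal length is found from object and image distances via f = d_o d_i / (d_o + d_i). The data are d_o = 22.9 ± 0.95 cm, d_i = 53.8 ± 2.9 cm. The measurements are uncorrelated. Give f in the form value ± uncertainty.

16.1 ± 0.534 cm

∂f/∂d_o = (d_i/(d_o+d_i))² = 0.492;  ∂f/∂d_i = (d_o/(d_o+d_i))² = 0.0891
δf = √((∂f/∂d_o · δd_o)² + (∂f/∂d_i · δd_i)²) = √(0.218 + 0.0668) = 0.534 cm
f = 16.1 cm.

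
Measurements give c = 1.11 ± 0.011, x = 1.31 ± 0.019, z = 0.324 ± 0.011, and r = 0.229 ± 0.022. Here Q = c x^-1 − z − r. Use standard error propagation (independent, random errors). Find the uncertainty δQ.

Let p = c·x^-1 = 0.847. δp/p = √((1·δc/c)² + (-1·δx/x)²) = √(9.82e-05 + 0.000210) = 0.0176, so δp = 0.0149.
Q = p − z − r: δQ = √(δp² + δz² + δr²) = √(0.000222 + 0.000121 + 0.000484) = 0.0287

0.0287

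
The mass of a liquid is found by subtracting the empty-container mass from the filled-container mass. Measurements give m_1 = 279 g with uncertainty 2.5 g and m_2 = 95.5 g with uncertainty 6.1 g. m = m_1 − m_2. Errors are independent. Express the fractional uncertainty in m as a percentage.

3.59%

Sums and differences: (δm)² = Σ (cᵢ δxᵢ)².
  (δm_1)² = 6.25;  (δm_2)² = 37.2
δm = √(43.5) = 6.59 g
m = 184 g, so δm/m = 6.59/184 = 0.0359.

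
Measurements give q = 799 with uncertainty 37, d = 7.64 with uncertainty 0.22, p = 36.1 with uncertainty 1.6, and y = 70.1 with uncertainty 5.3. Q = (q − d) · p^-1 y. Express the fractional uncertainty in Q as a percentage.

9.93%

Let u = q − d = 791. δu = √(δq² + δd²) = √(1370 + 0.0484) = 37.0, so δu/u = 0.0468.
Q is then a monomial in u, p, y:
δQ/Q = √((δu/u)² + (-1·δp/p)² + (1·δy/y)²) = √(0.00219 + 0.00196 + 0.00572) = 0.0993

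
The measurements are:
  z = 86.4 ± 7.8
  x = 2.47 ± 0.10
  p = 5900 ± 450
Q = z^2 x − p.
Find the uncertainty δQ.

3440

Let w = z^2·x = 18400. δw/w = √((2·δz/z)² + (1·δx/x)²) = √(0.0326 + 0.00164) = 0.185, so δw = 3410.
Q = w − p: δQ = √(δw² + δp²) = √(1.16e+07 + 2.02e+05) = 3440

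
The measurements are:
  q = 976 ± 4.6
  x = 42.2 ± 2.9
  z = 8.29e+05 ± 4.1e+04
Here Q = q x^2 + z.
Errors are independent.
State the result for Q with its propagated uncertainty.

Let p = q·x^2 = 1.74e+06. δp/p = √((1·δq/q)² + (2·δx/x)²) = √(2.22e-05 + 0.0189) = 0.138, so δp = 2.39e+05.
Q = p + z: δQ = √(δp² + δz²) = √(5.71e+10 + 1.68e+09) = 2.43e+05
Q = 2.57e+06.

(2.57 ± 0.243) × 10^6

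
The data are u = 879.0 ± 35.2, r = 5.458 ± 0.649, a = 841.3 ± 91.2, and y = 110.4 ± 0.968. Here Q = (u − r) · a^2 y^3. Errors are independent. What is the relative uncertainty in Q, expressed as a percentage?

22.2%

Let w = u − r = 873.5. δw = √(δu² + δr²) = √(1240 + 0.421) = 35.2, so δw/w = 0.0403.
Q is then a monomial in w, a, y:
δQ/Q = √((δw/w)² + (2·δa/a)² + (3·δy/y)²) = √(0.00162 + 0.0470 + 0.000692) = 0.222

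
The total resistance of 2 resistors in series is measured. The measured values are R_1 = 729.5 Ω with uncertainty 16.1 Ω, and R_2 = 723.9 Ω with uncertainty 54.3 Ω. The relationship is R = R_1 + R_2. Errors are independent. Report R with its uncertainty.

For a sum/difference, combine absolute errors in quadrature:
  (δR_1)² = 259;  (δR_2)² = 2950
δR = √(3210) = 56.6 Ω
R = 1453 Ω.

1453 ± 56.6 Ω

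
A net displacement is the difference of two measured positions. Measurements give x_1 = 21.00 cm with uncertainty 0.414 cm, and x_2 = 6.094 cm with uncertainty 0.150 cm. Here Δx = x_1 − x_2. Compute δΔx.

0.440 cm

Each term contributes (cᵢ δxᵢ)² to (δΔx)²:
  (δx_1)² = 0.171;  (δx_2)² = 0.0225
δΔx = √(0.194) = 0.440 cm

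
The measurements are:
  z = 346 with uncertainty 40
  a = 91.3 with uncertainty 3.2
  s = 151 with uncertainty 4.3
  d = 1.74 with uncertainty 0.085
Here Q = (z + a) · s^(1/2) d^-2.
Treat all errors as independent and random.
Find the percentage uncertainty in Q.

Let u = z + a = 437. δu = √(δz² + δa²) = √(1600 + 10.2) = 40.1, so δu/u = 0.0918.
Q is then a monomial in u, s, d:
δQ/Q = √((δu/u)² + (½·δs/s)² + (-2·δd/d)²) = √(0.00842 + 0.000203 + 0.00955) = 0.135

13.5%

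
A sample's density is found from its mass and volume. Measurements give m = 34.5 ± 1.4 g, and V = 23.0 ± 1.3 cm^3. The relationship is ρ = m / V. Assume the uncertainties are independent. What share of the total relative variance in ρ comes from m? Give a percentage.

(δρ/ρ)² = (1·δm/m)² + (-1·δV/V)²
  m term: (1×0.0406)² = 0.00165
  V term: (-1×0.0565)² = 0.00319
Total = 0.00484. Share from m = 0.00165/0.00484 = 0.340.

34.0%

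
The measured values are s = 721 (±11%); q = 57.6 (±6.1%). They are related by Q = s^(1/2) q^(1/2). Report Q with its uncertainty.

Q is a product of powers, so relative uncertainties combine in quadrature:
  (½·δs/s)² = (0.5×0.110)² = 0.00302;  (½·δq/q)² = (0.5×0.0610)² = 0.000930
δQ/Q = √(0.00396) = 0.0629
Q = 204, so δQ = 0.0629 × 204 = 12.8.

204 ± 12.8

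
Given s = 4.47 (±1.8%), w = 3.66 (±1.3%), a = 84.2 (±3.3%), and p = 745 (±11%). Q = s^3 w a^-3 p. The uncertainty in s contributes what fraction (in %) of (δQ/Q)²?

(δQ/Q)² = (3·δs/s)² + (1·δw/w)² + (-3·δa/a)² + (1·δp/p)²
  s term: (3×0.0180)² = 0.00292
  w term: (1×0.0130)² = 0.000169
  a term: (-3×0.0330)² = 0.00980
  p term: (1×0.110)² = 0.0121
Total = 0.0250. Share from s = 0.00292/0.0250 = 0.117.

11.7%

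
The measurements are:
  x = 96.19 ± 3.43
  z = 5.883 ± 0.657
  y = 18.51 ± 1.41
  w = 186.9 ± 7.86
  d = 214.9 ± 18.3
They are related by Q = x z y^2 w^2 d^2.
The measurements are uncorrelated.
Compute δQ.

Products/powers → add relative errors in quadrature, weighted by exponent:
  (1·δx/x)² = (1×0.0357)² = 0.00127;  (1·δz/z)² = (1×0.112)² = 0.0125;  (2·δy/y)² = (2×0.0762)² = 0.0232;  (2·δw/w)² = (2×0.0421)² = 0.00707;  (2·δd/d)² = (2×0.0852)² = 0.0290
δQ/Q = √(0.0730) = 0.270
Q = 3.128e+14, so δQ = 0.270 × 3.128e+14 = 8.45e+13.

8.45e+13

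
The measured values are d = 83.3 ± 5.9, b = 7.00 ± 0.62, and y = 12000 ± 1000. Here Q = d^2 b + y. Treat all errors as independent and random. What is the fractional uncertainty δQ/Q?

Let p = d^2·b = 48600. δp/p = √((2·δd/d)² + (1·δb/b)²) = √(0.0201 + 0.00784) = 0.167, so δp = 8110.
Q = p + y: δQ = √(δp² + δy²) = √(6.59e+07 + 1e+06) = 8180
Q = 60600, so δQ/Q = 8180/60600 = 0.135.

0.135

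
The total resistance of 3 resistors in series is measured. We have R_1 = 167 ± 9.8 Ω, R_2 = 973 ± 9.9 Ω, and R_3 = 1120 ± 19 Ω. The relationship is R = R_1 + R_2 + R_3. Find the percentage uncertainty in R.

1.04%

Absolute uncertainties add in quadrature for a linear combination:
  (δR_1)² = 96.0;  (δR_2)² = 98.0;  (δR_3)² = 361
δR = √(555) = 23.6 Ω
R = 2260 Ω, so δR/R = 23.6/2260 = 0.0104.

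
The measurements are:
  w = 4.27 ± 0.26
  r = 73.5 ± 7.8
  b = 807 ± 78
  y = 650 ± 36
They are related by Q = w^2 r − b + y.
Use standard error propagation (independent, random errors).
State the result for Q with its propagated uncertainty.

Let p = w^2·r = 1340. δp/p = √((2·δw/w)² + (1·δr/r)²) = √(0.0148 + 0.0113) = 0.162, so δp = 216.
Q = p − b + y: δQ = √(δp² + δb² + δy²) = √(46900 + 6080 + 1300) = 233
Q = 1180.

1180 ± 233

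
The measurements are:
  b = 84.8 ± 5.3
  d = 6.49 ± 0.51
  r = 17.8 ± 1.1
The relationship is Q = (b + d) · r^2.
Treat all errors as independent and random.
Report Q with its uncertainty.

28900 ± 3950

Let u = b + d = 91.3. δu = √(δb² + δd²) = √(28.1 + 0.260) = 5.32, so δu/u = 0.0583.
Q is then a monomial in u, r:
δQ/Q = √((δu/u)² + (2·δr/r)²) = √(0.00340 + 0.0153) = 0.137
Q = 28900, so δQ = 0.137 × 28900 = 3950.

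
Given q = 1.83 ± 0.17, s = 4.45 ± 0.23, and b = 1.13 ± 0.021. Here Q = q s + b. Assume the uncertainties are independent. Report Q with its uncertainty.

9.27 ± 0.866

Let p = q·s = 8.14. δp/p = √((1·δq/q)² + (1·δs/s)²) = √(0.00863 + 0.00267) = 0.106, so δp = 0.866.
Q = p + b: δQ = √(δp² + δb²) = √(0.749 + 0.000441) = 0.866
Q = 9.27.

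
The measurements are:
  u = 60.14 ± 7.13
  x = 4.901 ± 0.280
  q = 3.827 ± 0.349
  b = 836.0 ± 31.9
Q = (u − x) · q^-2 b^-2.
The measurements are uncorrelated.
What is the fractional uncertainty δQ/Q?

Let w = u − x = 55.24. δw = √(δu² + δx²) = √(50.8 + 0.0784) = 7.14, so δw/w = 0.129.
Q is then a monomial in w, q, b:
δQ/Q = √((δw/w)² + (-2·δq/q)² + (-2·δb/b)²) = √(0.0167 + 0.0333 + 0.00582) = 0.236

0.236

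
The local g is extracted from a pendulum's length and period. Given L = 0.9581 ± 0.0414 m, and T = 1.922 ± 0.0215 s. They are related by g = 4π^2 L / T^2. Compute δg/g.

0.0487

For a monomial g ∝ L, T^-2, fractional errors add in quadrature:
  (1·δL/L)² = (1×0.0432)² = 0.00187;  (-2·δT/T)² = (-2×0.0112)² = 0.000501
δg/g = √(0.00237) = 0.0487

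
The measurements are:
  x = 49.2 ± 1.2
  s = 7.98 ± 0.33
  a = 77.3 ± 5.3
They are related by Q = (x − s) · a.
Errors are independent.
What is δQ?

239

Let u = x − s = 41.2. δu = √(δx² + δs²) = √(1.44 + 0.109) = 1.24, so δu/u = 0.0302.
Q is then a monomial in u, a:
δQ/Q = √((δu/u)² + (1·δa/a)²) = √(0.000912 + 0.00470) = 0.0749
Q = 3190, so δQ = 0.0749 × 3190 = 239.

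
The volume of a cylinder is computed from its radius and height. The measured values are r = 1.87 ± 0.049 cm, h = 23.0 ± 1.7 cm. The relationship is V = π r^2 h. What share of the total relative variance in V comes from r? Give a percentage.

33.5%

(δV/V)² = (2·δr/r)² + (1·δh/h)²
  r term: (2×0.0262)² = 0.00275
  h term: (1×0.0739)² = 0.00546
Total = 0.00821. Share from r = 0.00275/0.00821 = 0.335.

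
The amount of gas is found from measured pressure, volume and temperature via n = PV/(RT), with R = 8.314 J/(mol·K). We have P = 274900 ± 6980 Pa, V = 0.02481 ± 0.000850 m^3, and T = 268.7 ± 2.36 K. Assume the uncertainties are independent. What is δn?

Each factor contributes (exponent × relative error)² to (δn/n)²:
  (1·δP/P)² = (1×0.0254)² = 0.000645;  (1·δV/V)² = (1×0.0343)² = 0.00117;  (-1·δT/T)² = (-1×0.00878)² = 7.71e-05
δn/n = √(0.00190) = 0.0435
n = 3.053 mol, so δn = 0.0435 × 3.053 = 0.133 mol.

0.133 mol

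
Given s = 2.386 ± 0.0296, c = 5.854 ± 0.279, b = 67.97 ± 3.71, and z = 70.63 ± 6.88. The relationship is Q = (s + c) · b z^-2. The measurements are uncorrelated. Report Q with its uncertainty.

0.1123 ± 0.0230

Let u = s + c = 8.240. δu = √(δs² + δc²) = √(0.000876 + 0.0778) = 0.281, so δu/u = 0.0340.
Q is then a monomial in u, b, z:
δQ/Q = √((δu/u)² + (1·δb/b)² + (-2·δz/z)²) = √(0.00116 + 0.00298 + 0.0380) = 0.205
Q = 0.1123, so δQ = 0.205 × 0.1123 = 0.0230.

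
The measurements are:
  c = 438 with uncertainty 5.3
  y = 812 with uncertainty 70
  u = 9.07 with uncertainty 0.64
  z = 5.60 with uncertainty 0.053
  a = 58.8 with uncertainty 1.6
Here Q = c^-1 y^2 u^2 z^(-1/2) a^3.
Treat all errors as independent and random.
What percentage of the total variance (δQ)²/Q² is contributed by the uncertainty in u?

(δQ/Q)² = (-1·δc/c)² + (2·δy/y)² + (2·δu/u)² + (−½·δz/z)² + (3·δa/a)²
  c term: (-1×0.0121)² = 0.000146
  y term: (2×0.0862)² = 0.0297
  u term: (2×0.0706)² = 0.0199
  z term: (-0.5×0.00946)² = 2.24e-05
  a term: (3×0.0272)² = 0.00666
Total = 0.0565. Share from u = 0.0199/0.0565 = 0.353.

35.3%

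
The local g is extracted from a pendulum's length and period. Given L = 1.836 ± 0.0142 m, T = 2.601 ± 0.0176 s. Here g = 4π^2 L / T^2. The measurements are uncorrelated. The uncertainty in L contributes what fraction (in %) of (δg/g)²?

24.6%

(δg/g)² = (1·δL/L)² + (-2·δT/T)²
  L term: (1×0.00773)² = 5.98e-05
  T term: (-2×0.00677)² = 0.000183
Total = 0.000243. Share from L = 5.98e-05/0.000243 = 0.246.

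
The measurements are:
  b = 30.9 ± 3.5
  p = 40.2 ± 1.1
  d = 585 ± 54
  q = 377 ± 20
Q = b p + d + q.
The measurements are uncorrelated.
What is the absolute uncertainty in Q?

Let w = b·p = 1240. δw/w = √((1·δb/b)² + (1·δp/p)²) = √(0.0128 + 0.000749) = 0.117, so δw = 145.
Q = w + d + q: δQ = √(δw² + δd² + δq²) = √(21000 + 2920 + 400) = 156

156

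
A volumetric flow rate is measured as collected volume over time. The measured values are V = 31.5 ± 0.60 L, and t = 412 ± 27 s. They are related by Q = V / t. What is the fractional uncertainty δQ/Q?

0.0682

Each factor contributes (exponent × relative error)² to (δQ/Q)²:
  (1·δV/V)² = (1×0.0190)² = 0.000363;  (-1·δt/t)² = (-1×0.0655)² = 0.00429
δQ/Q = √(0.00466) = 0.0682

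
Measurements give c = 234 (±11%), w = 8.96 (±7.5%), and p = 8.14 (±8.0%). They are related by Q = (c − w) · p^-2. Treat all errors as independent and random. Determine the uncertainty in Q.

0.668

Let u = c − w = 225. δu = √(δc² + δw²) = √(663 + 0.452) = 25.7, so δu/u = 0.114.
Q is then a monomial in u, p:
δQ/Q = √((δu/u)² + (-2·δp/p)²) = √(0.0131 + 0.0256) = 0.197
Q = 3.40, so δQ = 0.197 × 3.40 = 0.668.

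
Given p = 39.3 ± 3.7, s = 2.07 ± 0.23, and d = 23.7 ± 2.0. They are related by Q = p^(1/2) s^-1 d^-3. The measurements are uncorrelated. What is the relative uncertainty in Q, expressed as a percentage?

Relative error in a monomial: (δQ/Q)² = Σ (nᵢ · δxᵢ/xᵢ)².
  (½·δp/p)² = (0.5×0.0941)² = 0.00222;  (-1·δs/s)² = (-1×0.111)² = 0.0123;  (-3·δd/d)² = (-3×0.0844)² = 0.0641
δQ/Q = √(0.0787) = 0.280

28.0%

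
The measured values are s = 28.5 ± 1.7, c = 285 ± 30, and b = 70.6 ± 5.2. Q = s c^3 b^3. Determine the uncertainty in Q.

9.05e+13

Relative error in a monomial: (δQ/Q)² = Σ (nᵢ · δxᵢ/xᵢ)².
  (1·δs/s)² = (1×0.0596)² = 0.00356;  (3·δc/c)² = (3×0.105)² = 0.0997;  (3·δb/b)² = (3×0.0737)² = 0.0488
δQ/Q = √(0.152) = 0.390
Q = 2.32e+14, so δQ = 0.390 × 2.32e+14 = 9.05e+13.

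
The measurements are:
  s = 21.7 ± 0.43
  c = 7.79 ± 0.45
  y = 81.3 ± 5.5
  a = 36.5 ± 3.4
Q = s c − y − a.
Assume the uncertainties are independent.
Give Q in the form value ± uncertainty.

51.2 ± 12.2

Let p = s·c = 169. δp/p = √((1·δs/s)² + (1·δc/c)²) = √(0.000393 + 0.00334) = 0.0611, so δp = 10.3.
Q = p − y − a: δQ = √(δp² + δy² + δa²) = √(107 + 30.2 + 11.6) = 12.2
Q = 51.2.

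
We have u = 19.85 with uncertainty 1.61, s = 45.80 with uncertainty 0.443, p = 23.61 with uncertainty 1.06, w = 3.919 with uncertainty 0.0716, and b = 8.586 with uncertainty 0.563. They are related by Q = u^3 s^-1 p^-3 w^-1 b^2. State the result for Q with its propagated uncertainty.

Relative error in a monomial: (δQ/Q)² = Σ (nᵢ · δxᵢ/xᵢ)².
  (3·δu/u)² = (3×0.0811)² = 0.0592;  (-1·δs/s)² = (-1×0.00967)² = 9.36e-05;  (-3·δp/p)² = (-3×0.0449)² = 0.0181;  (-1·δw/w)² = (-1×0.0183)² = 0.000334;  (2·δb/b)² = (2×0.0656)² = 0.0172
δQ/Q = √(0.0950) = 0.308
Q = 0.2441, so δQ = 0.308 × 0.2441 = 0.0752.

0.2441 ± 0.0752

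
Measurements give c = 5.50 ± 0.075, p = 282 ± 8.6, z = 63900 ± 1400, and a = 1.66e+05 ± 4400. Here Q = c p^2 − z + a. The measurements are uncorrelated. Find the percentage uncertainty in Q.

Let w = c·p^2 = 4.37e+05. δw/w = √((1·δc/c)² + (2·δp/p)²) = √(0.000186 + 0.00372) = 0.0625, so δw = 27300.
Q = w − z + a: δQ = √(δw² + δz² + δa²) = √(7.47e+08 + 1.96e+06 + 1.94e+07) = 27700
Q = 5.39e+05, so δQ/Q = 27700/5.39e+05 = 0.0514.

5.14%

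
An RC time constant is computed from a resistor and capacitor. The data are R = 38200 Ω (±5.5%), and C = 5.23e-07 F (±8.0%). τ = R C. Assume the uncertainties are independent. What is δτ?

0.00194 s

Relative error in a monomial: (δτ/τ)² = Σ (nᵢ · δxᵢ/xᵢ)².
  (1·δR/R)² = (1×0.0550)² = 0.00302;  (1·δC/C)² = (1×0.0800)² = 0.00640
δτ/τ = √(0.00942) = 0.0971
τ = 0.0200 s, so δτ = 0.0971 × 0.0200 = 0.00194 s.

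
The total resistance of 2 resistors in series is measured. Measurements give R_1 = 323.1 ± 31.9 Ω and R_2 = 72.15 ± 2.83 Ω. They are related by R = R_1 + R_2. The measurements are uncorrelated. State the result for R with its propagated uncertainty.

395.2 ± 32.0 Ω

For a sum/difference, combine absolute errors in quadrature:
  (δR_1)² = 1020;  (δR_2)² = 8.01
δR = √(1030) = 32.0 Ω
R = 395.2 Ω.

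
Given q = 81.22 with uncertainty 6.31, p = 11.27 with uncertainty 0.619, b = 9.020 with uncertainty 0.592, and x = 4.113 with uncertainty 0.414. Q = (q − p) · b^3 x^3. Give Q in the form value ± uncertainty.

Let u = q − p = 69.95. δu = √(δq² + δp²) = √(39.8 + 0.383) = 6.34, so δu/u = 0.0906.
Q is then a monomial in u, b, x:
δQ/Q = √((δu/u)² + (3·δb/b)² + (3·δx/x)²) = √(0.00822 + 0.0388 + 0.0912) = 0.372
Q = 3.572e+06, so δQ = 0.372 × 3.572e+06 = 1.33e+06.

(3.572 ± 1.33) × 10^6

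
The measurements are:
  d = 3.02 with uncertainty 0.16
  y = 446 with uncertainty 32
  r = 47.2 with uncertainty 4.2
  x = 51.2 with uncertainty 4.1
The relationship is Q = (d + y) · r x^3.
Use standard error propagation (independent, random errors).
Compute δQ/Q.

0.266

Let u = d + y = 449. δu = √(δd² + δy²) = √(0.0256 + 1020) = 32.0, so δu/u = 0.0713.
Q is then a monomial in u, r, x:
δQ/Q = √((δu/u)² + (1·δr/r)² + (3·δx/x)²) = √(0.00508 + 0.00792 + 0.0577) = 0.266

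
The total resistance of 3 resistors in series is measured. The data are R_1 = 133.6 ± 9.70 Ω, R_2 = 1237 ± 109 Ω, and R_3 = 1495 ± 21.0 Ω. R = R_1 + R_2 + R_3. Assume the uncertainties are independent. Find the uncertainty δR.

Each term contributes (cᵢ δxᵢ)² to (δR)²:
  (δR_1)² = 94.1;  (δR_2)² = 11900;  (δR_3)² = 441
δR = √(12400) = 111 Ω

111 Ω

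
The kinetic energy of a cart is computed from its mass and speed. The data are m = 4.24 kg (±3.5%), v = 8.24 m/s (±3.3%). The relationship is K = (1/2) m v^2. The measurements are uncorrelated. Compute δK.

Products/powers → add relative errors in quadrature, weighted by exponent:
  (1·δm/m)² = (1×0.0350)² = 0.00123;  (2·δv/v)² = (2×0.0330)² = 0.00436
δK/K = √(0.00558) = 0.0747
K = 144 J, so δK = 0.0747 × 144 = 10.8 J.

10.8 J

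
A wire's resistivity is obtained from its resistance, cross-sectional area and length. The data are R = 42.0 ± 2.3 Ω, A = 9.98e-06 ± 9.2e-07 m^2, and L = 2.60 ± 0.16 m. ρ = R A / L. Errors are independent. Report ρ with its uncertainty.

ρ is a product of powers, so relative uncertainties combine in quadrature:
  (1·δR/R)² = (1×0.0548)² = 0.00300;  (1·δA/A)² = (1×0.0922)² = 0.00850;  (-1·δL/L)² = (-1×0.0615)² = 0.00379
δρ/ρ = √(0.0153) = 0.124
ρ = 0.000161 Ω·m, so δρ = 0.124 × 0.000161 = 1.99e-05 Ω·m.

(1.61 ± 0.199) × 10^-4 Ω·m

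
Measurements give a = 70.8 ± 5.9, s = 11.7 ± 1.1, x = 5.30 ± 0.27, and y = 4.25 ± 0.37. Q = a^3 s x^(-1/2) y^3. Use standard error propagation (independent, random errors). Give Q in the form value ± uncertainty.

Each factor contributes (exponent × relative error)² to (δQ/Q)²:
  (3·δa/a)² = (3×0.0833)² = 0.0625;  (1·δs/s)² = (1×0.0940)² = 0.00884;  (−½·δx/x)² = (-0.5×0.0509)² = 0.000649;  (3·δy/y)² = (3×0.0871)² = 0.0682
δQ/Q = √(0.140) = 0.374
Q = 1.38e+08, so δQ = 0.374 × 1.38e+08 = 5.18e+07.

(1.38 ± 0.518) × 10^8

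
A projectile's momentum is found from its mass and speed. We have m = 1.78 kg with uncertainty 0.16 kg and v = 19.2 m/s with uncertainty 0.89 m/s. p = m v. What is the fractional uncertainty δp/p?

0.101

Products/powers → add relative errors in quadrature, weighted by exponent:
  (1·δm/m)² = (1×0.0899)² = 0.00808;  (1·δv/v)² = (1×0.0464)² = 0.00215
δp/p = √(0.0102) = 0.101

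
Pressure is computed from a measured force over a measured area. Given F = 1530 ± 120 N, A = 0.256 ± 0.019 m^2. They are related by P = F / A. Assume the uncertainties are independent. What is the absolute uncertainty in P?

For a monomial P ∝ F, A^-1, fractional errors add in quadrature:
  (1·δF/F)² = (1×0.0784)² = 0.00615;  (-1·δA/A)² = (-1×0.0742)² = 0.00551
δP/P = √(0.0117) = 0.108
P = 5980 Pa, so δP = 0.108 × 5980 = 645 Pa.

645 Pa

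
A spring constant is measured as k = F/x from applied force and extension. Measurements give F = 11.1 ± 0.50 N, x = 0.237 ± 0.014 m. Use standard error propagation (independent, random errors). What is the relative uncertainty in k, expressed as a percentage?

7.43%

Since k is a product/quotient, work with relative uncertainties:
  (1·δF/F)² = (1×0.0450)² = 0.00203;  (-1·δx/x)² = (-1×0.0591)² = 0.00349
δk/k = √(0.00552) = 0.0743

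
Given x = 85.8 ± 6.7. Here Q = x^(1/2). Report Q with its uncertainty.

9.26 ± 0.362

Q ∝ x^(1/2), so δQ/Q = |½| · δx/x = 0.5 × 0.0781 = 0.0390.
Q = 9.26, so δQ = 0.0390 × 9.26 = 0.362.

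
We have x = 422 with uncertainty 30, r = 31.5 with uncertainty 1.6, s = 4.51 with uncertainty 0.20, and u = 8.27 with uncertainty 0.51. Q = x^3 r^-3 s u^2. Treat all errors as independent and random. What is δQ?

2.17e+05

Each factor contributes (exponent × relative error)² to (δQ/Q)²:
  (3·δx/x)² = (3×0.0711)² = 0.0455;  (-3·δr/r)² = (-3×0.0508)² = 0.0232;  (1·δs/s)² = (1×0.0443)² = 0.00197;  (2·δu/u)² = (2×0.0617)² = 0.0152
δQ/Q = √(0.0859) = 0.293
Q = 7.42e+05, so δQ = 0.293 × 7.42e+05 = 2.17e+05.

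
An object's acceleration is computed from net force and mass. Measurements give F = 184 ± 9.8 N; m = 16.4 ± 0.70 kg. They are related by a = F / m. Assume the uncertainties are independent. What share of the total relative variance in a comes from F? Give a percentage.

60.9%

(δa/a)² = (1·δF/F)² + (-1·δm/m)²
  F term: (1×0.0533)² = 0.00284
  m term: (-1×0.0427)² = 0.00182
Total = 0.00466. Share from F = 0.00284/0.00466 = 0.609.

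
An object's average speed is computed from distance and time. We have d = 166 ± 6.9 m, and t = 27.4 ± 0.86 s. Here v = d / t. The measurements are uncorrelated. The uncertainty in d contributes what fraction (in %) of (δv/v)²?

63.7%

(δv/v)² = (1·δd/d)² + (-1·δt/t)²
  d term: (1×0.0416)² = 0.00173
  t term: (-1×0.0314)² = 0.000985
Total = 0.00271. Share from d = 0.00173/0.00271 = 0.637.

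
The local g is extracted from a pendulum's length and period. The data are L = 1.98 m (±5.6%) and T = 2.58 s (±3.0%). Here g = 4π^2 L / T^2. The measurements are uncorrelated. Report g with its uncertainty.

For a monomial g ∝ L, T^-2, fractional errors add in quadrature:
  (1·δL/L)² = (1×0.0560)² = 0.00314;  (-2·δT/T)² = (-2×0.0300)² = 0.00360
δg/g = √(0.00674) = 0.0821
g = 11.7 m/s^2, so δg = 0.0821 × 11.7 = 0.964 m/s^2.

11.7 ± 0.964 m/s^2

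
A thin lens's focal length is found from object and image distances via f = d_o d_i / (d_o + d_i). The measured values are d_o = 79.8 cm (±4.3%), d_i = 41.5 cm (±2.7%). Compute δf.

∂f/∂d_o = (d_i/(d_o+d_i))² = 0.117;  ∂f/∂d_i = (d_o/(d_o+d_i))² = 0.433
δf = √((∂f/∂d_o · δd_o)² + (∂f/∂d_i · δd_i)²) = √(0.161 + 0.235) = 0.630 cm

0.630 cm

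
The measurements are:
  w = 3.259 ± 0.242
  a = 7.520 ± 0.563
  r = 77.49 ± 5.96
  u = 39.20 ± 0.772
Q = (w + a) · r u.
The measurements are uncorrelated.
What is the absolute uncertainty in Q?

3200

Let h = w + a = 10.78. δh = √(δw² + δa²) = √(0.0586 + 0.317) = 0.613, so δh/h = 0.0569.
Q is then a monomial in h, r, u:
δQ/Q = √((δh/h)² + (1·δr/r)² + (1·δu/u)²) = √(0.00323 + 0.00592 + 0.000388) = 0.0977
Q = 32740, so δQ = 0.0977 × 32740 = 3200.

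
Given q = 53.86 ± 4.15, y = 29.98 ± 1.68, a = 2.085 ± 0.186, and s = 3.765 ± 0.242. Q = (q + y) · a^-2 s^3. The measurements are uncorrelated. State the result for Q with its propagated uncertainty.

Let u = q + y = 83.84. δu = √(δq² + δy²) = √(17.2 + 2.82) = 4.48, so δu/u = 0.0534.
Q is then a monomial in u, a, s:
δQ/Q = √((δu/u)² + (-2·δa/a)² + (3·δs/s)²) = √(0.00285 + 0.0318 + 0.0372) = 0.268
Q = 1029, so δQ = 0.268 × 1029 = 276.

1029 ± 276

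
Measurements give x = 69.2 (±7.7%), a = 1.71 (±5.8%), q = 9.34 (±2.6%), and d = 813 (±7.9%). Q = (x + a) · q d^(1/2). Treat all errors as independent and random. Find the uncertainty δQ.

1680

Let u = x + a = 70.9. δu = √(δx² + δa²) = √(28.4 + 0.00984) = 5.33, so δu/u = 0.0752.
Q is then a monomial in u, q, d:
δQ/Q = √((δu/u)² + (1·δq/q)² + (½·δd/d)²) = √(0.00565 + 0.000676 + 0.00156) = 0.0888
Q = 18900, so δQ = 0.0888 × 18900 = 1680.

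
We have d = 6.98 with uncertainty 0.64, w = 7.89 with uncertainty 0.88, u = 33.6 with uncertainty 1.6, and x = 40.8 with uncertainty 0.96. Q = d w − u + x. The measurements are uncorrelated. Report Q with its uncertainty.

Let p = d·w = 55.1. δp/p = √((1·δd/d)² + (1·δw/w)²) = √(0.00841 + 0.0124) = 0.144, so δp = 7.95.
Q = p − u + x: δQ = √(δp² + δu² + δx²) = √(63.2 + 2.56 + 0.922) = 8.17
Q = 62.3.

62.3 ± 8.17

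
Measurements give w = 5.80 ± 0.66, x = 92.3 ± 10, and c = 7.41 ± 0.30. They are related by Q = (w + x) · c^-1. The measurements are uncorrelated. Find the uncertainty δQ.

Let u = w + x = 98.1. δu = √(δw² + δx²) = √(0.436 + 100) = 10.0, so δu/u = 0.102.
Q is then a monomial in u, c:
δQ/Q = √((δu/u)² + (-1·δc/c)²) = √(0.0104 + 0.00164) = 0.110
Q = 13.2, so δQ = 0.110 × 13.2 = 1.45.

1.45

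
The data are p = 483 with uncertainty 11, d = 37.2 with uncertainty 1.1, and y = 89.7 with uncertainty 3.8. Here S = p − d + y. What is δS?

11.7

Absolute uncertainties add in quadrature for a linear combination:
  (δp)² = 121;  (δd)² = 1.21;  (δy)² = 14.4
δS = √(137) = 11.7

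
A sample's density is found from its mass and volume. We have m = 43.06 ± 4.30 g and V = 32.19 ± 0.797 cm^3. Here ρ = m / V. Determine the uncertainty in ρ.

For a monomial ρ ∝ m, V^-1, fractional errors add in quadrature:
  (1·δm/m)² = (1×0.0999)² = 0.00997;  (-1·δV/V)² = (-1×0.0248)² = 0.000613
δρ/ρ = √(0.0106) = 0.103
ρ = 1.338 g/cm^3, so δρ = 0.103 × 1.338 = 0.138 g/cm^3.

0.138 g/cm^3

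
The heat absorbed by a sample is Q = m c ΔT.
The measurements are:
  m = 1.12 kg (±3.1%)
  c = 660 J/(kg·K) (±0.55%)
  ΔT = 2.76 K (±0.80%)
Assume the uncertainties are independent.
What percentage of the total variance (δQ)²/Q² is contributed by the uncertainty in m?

(δQ/Q)² = (1·δm/m)² + (1·δc/c)² + (1·δΔT/ΔT)²
  m term: (1×0.0310)² = 0.000961
  c term: (1×0.00550)² = 3.03e-05
  ΔT term: (1×0.00800)² = 6.4e-05
Total = 0.00106. Share from m = 0.000961/0.00106 = 0.911.

91.1%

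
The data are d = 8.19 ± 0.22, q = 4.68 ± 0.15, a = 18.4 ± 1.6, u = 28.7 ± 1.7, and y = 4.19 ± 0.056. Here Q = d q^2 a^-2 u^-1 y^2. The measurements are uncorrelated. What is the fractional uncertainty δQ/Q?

Products/powers → add relative errors in quadrature, weighted by exponent:
  (1·δd/d)² = (1×0.0269)² = 0.000722;  (2·δq/q)² = (2×0.0321)² = 0.00411;  (-2·δa/a)² = (-2×0.0870)² = 0.0302;  (-1·δu/u)² = (-1×0.0592)² = 0.00351;  (2·δy/y)² = (2×0.0134)² = 0.000715
δQ/Q = √(0.0393) = 0.198

0.198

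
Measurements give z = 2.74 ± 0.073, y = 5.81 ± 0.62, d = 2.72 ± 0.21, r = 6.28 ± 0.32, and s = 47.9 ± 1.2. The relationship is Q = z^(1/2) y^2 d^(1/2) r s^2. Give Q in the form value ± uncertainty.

(1.33 ± 0.304) × 10^6

For a monomial Q ∝ z^(1/2), y^2, d^(1/2), r, s^2, fractional errors add in quadrature:
  (½·δz/z)² = (0.5×0.0266)² = 0.000177;  (2·δy/y)² = (2×0.107)² = 0.0456;  (½·δd/d)² = (0.5×0.0772)² = 0.00149;  (1·δr/r)² = (1×0.0510)² = 0.00260;  (2·δs/s)² = (2×0.0251)² = 0.00251
δQ/Q = √(0.0523) = 0.229
Q = 1.33e+06, so δQ = 0.229 × 1.33e+06 = 3.04e+05.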